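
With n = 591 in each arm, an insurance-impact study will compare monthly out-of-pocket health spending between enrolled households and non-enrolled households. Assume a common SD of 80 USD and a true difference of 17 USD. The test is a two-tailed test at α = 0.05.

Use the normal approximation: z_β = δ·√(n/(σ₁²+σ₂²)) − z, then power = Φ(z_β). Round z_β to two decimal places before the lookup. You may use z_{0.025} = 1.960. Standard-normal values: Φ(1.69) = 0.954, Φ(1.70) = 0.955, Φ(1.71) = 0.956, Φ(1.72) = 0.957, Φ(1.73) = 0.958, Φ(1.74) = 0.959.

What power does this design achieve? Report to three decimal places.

Power ≈ 0.954

z_β = δ·√(n/(σ₁²+σ₂²)) − z_{α/2}
    = 17 · √(591/12800) − 1.960
    = 17 · 0.21488 − 1.960
    = 3.6529 − 1.960 = 1.6929 → 1.69
Power = Φ(1.69) = 0.954.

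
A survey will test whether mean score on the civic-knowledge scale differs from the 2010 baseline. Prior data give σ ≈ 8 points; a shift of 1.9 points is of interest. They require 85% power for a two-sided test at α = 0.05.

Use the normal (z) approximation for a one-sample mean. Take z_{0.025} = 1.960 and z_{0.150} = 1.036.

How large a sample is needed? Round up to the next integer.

n = (z_{α/2} + z_β)² · σ² / δ²
  = (1.960 + 1.036)² · 8² / 1.9²
  = 8.9760 · 64 / 3.61
  = 159.13
Round up → n = 160.

n = 160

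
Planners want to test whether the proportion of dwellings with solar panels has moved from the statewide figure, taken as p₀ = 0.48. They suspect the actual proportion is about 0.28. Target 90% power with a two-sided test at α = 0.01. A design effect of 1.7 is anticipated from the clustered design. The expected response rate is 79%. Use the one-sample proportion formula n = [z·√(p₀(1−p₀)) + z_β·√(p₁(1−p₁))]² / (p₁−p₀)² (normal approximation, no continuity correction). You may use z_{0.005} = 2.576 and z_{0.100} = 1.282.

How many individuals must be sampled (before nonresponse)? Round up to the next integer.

n = 187

n = [z_{α/2}·√(p₀q₀) + z_β·√(p₁q₁)]² / (p₁ − p₀)²
  = [2.576·√(0.48·0.52) + 1.282·√(0.28·0.72)]² / (-0.20)²
  = [2.576·0.4996 + 1.282·0.4490]² / 0.0400
  = [1.8626]² / 0.0400
  = 86.73
Design effect: 1.7 × 86.73 = 147.44.
Adjust for 79% response: 147.44 / 0.79 = 186.64.
Round up → n = 187.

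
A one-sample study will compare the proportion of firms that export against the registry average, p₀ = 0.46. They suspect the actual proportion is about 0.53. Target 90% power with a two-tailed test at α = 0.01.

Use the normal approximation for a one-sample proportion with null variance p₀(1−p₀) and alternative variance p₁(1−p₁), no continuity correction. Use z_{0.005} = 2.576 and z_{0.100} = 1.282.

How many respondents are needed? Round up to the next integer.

n = [z_{α/2}·√(p₀q₀) + z_β·√(p₁q₁)]² / (p₁ − p₀)²
  = [2.576·√(0.46·0.54) + 1.282·√(0.53·0.47)]² / (0.07)²
  = [2.576·0.4984 + 1.282·0.4991]² / 0.0049
  = [1.9237]² / 0.0049
  = 755.24
Round up → n = 756.

n = 756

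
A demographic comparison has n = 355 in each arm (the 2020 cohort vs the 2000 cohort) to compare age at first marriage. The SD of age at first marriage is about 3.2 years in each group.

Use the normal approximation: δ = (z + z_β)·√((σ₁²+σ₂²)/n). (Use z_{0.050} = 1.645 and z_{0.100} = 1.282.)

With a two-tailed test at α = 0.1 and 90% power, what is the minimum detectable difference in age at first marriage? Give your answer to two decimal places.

Minimum detectable difference ≈ 0.70 years

δ = (z_{α/2} + z_β) · √((σ₁²+σ₂²)/n)
  = (1.645 + 1.282) · √(20.48/355)
  = 2.927 · √0.05769
  = 2.927 · 0.2402
  = 0.7030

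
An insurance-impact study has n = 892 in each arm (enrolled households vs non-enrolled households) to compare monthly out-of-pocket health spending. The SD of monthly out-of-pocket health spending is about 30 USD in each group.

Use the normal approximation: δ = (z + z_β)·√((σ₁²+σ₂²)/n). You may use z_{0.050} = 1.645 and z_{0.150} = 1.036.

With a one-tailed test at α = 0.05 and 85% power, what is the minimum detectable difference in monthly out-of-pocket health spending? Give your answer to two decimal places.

Minimum detectable difference ≈ 3.81 USD

δ = (z_α + z_β) · √((σ₁²+σ₂²)/n)
  = (1.645 + 1.036) · √(1800/892)
  = 2.681 · √2.0179
  = 2.681 · 1.4205
  = 3.8085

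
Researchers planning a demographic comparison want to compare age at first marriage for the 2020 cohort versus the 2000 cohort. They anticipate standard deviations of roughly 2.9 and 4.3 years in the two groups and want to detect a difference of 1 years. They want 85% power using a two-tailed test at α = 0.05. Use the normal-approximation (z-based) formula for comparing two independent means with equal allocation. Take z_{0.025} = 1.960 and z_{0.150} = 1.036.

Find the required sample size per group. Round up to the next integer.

n = (z_{α/2} + z_β)² · (σ₁² + σ₂²) / δ²
  = (1.960 + 1.036)² · (2.9² + 4.3² = 26.9) / 1²
  = 8.9760 · 26.9 / 1
  = 241.45
Round up → n = 242 per group.

n = 242 per group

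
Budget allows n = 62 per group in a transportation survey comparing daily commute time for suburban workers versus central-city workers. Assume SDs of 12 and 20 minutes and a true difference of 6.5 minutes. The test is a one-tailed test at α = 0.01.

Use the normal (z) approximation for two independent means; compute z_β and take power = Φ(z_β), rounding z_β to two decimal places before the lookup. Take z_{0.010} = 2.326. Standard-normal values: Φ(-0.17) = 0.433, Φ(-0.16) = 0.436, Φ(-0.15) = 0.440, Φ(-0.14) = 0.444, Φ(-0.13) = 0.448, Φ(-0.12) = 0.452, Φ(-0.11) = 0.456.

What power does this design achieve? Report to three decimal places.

z_β = δ·√(n/(σ₁²+σ₂²)) − z_α
    = 6.5 · √(62/544) − 2.326
    = 6.5 · 0.33760 − 2.326
    = 2.1944 − 2.326 = -0.1316 → -0.13
Power = Φ(-0.13) = 0.448.

Power ≈ 0.448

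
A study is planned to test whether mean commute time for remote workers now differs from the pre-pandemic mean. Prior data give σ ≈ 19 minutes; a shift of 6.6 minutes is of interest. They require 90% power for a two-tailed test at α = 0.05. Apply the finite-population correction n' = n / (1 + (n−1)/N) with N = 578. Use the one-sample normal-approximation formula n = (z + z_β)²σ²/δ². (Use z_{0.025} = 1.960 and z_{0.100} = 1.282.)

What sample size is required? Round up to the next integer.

n = (z_{α/2} + z_β)² · σ² / δ²
  = (1.960 + 1.282)² · 19² / 6.6²
  = 10.5106 · 361 / 43.56
  = 87.11
Finite-population correction (N = 578): 87.11 / (1 + (87.11 − 1)/578) = 75.81.
Round up → n = 76.

n = 76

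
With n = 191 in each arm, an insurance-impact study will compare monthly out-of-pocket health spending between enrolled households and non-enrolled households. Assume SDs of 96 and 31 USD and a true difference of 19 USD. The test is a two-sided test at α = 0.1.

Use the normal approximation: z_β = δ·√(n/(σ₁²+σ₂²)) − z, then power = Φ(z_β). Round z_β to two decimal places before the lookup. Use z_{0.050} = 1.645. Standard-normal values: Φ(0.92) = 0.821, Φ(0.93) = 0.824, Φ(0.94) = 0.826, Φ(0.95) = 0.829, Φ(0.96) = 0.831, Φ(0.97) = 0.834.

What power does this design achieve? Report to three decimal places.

Power ≈ 0.831

z_β = δ·√(n/(σ₁²+σ₂²)) − z_{α/2}
    = 19 · √(191/10177) − 1.645
    = 19 · 0.13700 − 1.645
    = 2.6029 − 1.645 = 0.9579 → 0.96
Power = Φ(0.96) = 0.831.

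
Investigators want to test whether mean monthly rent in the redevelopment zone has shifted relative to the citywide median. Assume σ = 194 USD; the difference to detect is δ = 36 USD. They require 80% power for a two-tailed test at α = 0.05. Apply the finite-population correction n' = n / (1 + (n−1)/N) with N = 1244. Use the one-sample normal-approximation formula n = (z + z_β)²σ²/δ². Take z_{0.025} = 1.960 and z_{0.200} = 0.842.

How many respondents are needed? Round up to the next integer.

n = (z_{α/2} + z_β)² · σ² / δ²
  = (1.960 + 0.842)² · 194² / 36²
  = 7.8512 · 37636 / 1296
  = 228.00
Finite-population correction (N = 1244): 228.00 / (1 + (228.00 − 1)/1244) = 192.82.
Round up → n = 193.

n = 193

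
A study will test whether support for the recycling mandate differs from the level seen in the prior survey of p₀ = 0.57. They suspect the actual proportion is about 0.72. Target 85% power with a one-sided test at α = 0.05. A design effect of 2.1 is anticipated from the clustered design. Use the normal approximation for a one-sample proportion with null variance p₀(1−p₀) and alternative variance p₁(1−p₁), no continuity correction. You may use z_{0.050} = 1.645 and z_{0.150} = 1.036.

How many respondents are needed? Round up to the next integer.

n = [z_α·√(p₀q₀) + z_β·√(p₁q₁)]² / (p₁ − p₀)²
  = [1.645·√(0.57·0.43) + 1.036·√(0.72·0.28)]² / (0.15)²
  = [1.645·0.4951 + 1.036·0.4490]² / 0.0225
  = [1.2796]² / 0.0225
  = 72.77
Design effect: 2.1 × 72.77 = 152.81.
Round up → n = 153.

n = 153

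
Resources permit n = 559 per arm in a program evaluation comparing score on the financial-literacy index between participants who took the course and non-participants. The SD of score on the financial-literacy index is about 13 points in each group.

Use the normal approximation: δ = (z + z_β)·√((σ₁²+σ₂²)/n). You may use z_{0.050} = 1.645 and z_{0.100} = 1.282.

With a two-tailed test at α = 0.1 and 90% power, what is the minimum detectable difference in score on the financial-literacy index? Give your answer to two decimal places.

Minimum detectable difference ≈ 2.28 points

δ = (z_{α/2} + z_β) · √((σ₁²+σ₂²)/n)
  = (1.645 + 1.282) · √(338/559)
  = 2.927 · √0.60465
  = 2.927 · 0.7776
  = 2.2760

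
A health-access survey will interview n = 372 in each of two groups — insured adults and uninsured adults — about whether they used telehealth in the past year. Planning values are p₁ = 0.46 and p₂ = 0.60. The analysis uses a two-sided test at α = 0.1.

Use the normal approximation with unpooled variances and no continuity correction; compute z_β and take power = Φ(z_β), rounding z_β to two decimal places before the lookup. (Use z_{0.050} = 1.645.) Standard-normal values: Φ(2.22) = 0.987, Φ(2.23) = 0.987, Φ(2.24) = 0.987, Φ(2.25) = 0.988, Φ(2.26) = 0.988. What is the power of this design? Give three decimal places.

z_β = |p₁−p₂|·√(n/[p₁q₁+p₂q₂]) − z_{α/2}
    = 0.14 · √(372/0.4884) − 1.645
    = 0.14 · 27.5984 − 1.645
    = 3.8638 − 1.645 = 2.2188 → 2.22
Power = Φ(2.22) = 0.987.

Power ≈ 0.987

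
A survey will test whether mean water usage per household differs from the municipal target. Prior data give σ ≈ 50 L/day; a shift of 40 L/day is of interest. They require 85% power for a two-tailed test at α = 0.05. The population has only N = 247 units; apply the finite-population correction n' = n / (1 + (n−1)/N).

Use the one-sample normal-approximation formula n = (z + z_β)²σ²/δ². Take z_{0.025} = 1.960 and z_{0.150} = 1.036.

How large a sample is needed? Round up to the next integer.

n = 14

n = (z_{α/2} + z_β)² · σ² / δ²
  = (1.960 + 1.036)² · 50² / 40²
  = 8.9760 · 2500 / 1600
  = 14.03
Finite-population correction (N = 247): 14.03 / (1 + (14.03 − 1)/247) = 13.32.
Round up → n = 14.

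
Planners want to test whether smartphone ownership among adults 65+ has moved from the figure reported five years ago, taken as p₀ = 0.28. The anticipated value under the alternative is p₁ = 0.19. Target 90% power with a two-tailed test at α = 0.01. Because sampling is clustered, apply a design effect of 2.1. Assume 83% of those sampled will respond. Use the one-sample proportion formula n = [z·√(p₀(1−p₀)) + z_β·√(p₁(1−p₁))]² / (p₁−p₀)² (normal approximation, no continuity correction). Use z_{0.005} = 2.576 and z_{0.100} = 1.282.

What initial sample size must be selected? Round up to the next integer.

n = [z_{α/2}·√(p₀q₀) + z_β·√(p₁q₁)]² / (p₁ − p₀)²
  = [2.576·√(0.28·0.72) + 1.282·√(0.19·0.81)]² / (-0.09)²
  = [2.576·0.4490 + 1.282·0.3923]² / 0.0081
  = [1.6596]² / 0.0081
  = 340.01
Design effect: 2.1 × 340.01 = 714.03.
Adjust for 83% response: 714.03 / 0.83 = 860.28.
Round up → n = 861.

n = 861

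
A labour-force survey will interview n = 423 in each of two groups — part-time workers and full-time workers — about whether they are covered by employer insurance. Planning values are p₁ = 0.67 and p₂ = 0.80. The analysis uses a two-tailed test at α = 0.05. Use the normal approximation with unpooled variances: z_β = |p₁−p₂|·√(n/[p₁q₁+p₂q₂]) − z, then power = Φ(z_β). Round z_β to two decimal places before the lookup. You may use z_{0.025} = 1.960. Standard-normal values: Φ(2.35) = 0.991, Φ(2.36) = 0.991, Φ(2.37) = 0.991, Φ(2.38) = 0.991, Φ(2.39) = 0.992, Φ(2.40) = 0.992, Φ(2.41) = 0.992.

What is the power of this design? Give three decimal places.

Power ≈ 0.991

z_β = |p₁−p₂|·√(n/[p₁q₁+p₂q₂]) − z_{α/2}
    = 0.13 · √(423/0.3811) − 1.960
    = 0.13 · 33.3158 − 1.960
    = 4.3311 − 1.960 = 2.3711 → 2.37
Power = Φ(2.37) = 0.991.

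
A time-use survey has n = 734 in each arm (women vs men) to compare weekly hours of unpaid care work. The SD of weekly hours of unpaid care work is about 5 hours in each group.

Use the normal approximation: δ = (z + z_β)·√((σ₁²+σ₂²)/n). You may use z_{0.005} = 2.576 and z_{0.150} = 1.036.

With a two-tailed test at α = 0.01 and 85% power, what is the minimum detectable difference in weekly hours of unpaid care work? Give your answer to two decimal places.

Minimum detectable difference ≈ 0.94 hours

δ = (z_{α/2} + z_β) · √((σ₁²+σ₂²)/n)
  = (2.576 + 1.036) · √(50/734)
  = 3.612 · √0.06812
  = 3.612 · 0.2610
  = 0.9427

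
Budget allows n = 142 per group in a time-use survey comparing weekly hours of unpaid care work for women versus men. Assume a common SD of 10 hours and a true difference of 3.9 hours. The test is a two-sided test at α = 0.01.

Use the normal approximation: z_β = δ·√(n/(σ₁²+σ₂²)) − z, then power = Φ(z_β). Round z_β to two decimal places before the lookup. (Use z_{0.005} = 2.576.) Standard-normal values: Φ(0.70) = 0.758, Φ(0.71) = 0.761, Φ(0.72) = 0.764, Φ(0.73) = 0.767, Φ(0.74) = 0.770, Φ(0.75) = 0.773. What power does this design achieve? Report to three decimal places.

Power ≈ 0.761

z_β = δ·√(n/(σ₁²+σ₂²)) − z_{α/2}
    = 3.9 · √(142/200) − 2.576
    = 3.9 · 0.84261 − 2.576
    = 3.2862 − 2.576 = 0.7102 → 0.71
Power = Φ(0.71) = 0.761.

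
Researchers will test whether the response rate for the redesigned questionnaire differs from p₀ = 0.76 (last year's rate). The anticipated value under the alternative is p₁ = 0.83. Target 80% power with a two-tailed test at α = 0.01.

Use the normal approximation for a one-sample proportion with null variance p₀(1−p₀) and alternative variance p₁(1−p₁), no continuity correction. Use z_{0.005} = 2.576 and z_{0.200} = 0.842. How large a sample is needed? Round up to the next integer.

n = [z_{α/2}·√(p₀q₀) + z_β·√(p₁q₁)]² / (p₁ − p₀)²
  = [2.576·√(0.76·0.24) + 0.842·√(0.83·0.17)]² / (0.07)²
  = [2.576·0.4271 + 0.842·0.3756]² / 0.0049
  = [1.4164]² / 0.0049
  = 409.45
Round up → n = 410.

n = 410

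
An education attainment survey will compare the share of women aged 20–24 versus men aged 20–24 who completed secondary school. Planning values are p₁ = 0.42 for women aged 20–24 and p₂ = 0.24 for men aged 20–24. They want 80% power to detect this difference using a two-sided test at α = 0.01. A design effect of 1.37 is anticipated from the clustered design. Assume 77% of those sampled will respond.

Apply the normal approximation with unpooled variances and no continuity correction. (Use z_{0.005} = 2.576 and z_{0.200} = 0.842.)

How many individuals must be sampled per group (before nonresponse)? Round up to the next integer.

n = 274 per group

n = (z_{α/2} + z_β)² · [p₁(1−p₁) + p₂(1−p₂)] / (p₁ − p₂)²
  = (2.576 + 0.842)² · (0.42·0.58 + 0.24·0.76) / (0.18)²
  = (3.418)² · (0.2436 + 0.1824) / 0.0324
  = 11.6827 · 0.4260 / 0.0324
  = 153.61
Design effect: 1.37 × 153.61 = 210.44.
Adjust for 77% response: 210.44 / 0.77 = 273.30.
Round up → n = 274 per group.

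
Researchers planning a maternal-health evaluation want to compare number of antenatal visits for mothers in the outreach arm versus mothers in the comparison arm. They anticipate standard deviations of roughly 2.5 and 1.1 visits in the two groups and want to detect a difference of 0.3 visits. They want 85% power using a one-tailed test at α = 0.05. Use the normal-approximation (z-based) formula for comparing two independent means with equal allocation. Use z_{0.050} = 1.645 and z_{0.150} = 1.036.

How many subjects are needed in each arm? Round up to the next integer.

n = 596 per group

n = (z_α + z_β)² · (σ₁² + σ₂²) / δ²
  = (1.645 + 1.036)² · (2.5² + 1.1² = 7.46) / 0.3²
  = 7.1878 · 7.46 / 0.09
  = 595.79
Round up → n = 596 per group.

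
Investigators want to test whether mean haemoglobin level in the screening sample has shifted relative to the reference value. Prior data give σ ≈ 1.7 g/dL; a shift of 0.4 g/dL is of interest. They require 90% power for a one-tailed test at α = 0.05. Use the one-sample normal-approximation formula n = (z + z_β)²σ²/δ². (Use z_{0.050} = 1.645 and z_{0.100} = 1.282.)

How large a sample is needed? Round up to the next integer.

n = 155

n = (z_α + z_β)² · σ² / δ²
  = (1.645 + 1.282)² · 1.7² / 0.4²
  = 8.5673 · 2.89 / 0.16
  = 154.75
Round up → n = 155.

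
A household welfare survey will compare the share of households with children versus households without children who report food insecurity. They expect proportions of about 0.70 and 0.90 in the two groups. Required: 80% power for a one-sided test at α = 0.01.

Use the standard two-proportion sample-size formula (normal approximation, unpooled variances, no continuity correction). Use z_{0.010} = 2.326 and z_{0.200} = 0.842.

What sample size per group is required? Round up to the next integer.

n = (z_α + z_β)² · [p₁(1−p₁) + p₂(1−p₂)] / (p₁ − p₂)²
  = (2.326 + 0.842)² · (0.70·0.30 + 0.90·0.10) / (-0.20)²
  = (3.168)² · (0.2100 + 0.0900) / 0.0400
  = 10.0362 · 0.3000 / 0.0400
  = 75.27
Round up → n = 76 per group.

n = 76 per group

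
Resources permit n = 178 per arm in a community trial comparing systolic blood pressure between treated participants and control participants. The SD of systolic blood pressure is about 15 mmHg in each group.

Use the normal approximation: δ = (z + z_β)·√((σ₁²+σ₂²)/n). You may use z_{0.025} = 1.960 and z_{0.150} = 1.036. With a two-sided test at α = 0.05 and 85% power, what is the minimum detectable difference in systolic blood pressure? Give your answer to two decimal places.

Minimum detectable difference ≈ 4.76 mmHg

δ = (z_{α/2} + z_β) · √((σ₁²+σ₂²)/n)
  = (1.960 + 1.036) · √(450/178)
  = 2.996 · √2.5281
  = 2.996 · 1.5900
  = 4.7636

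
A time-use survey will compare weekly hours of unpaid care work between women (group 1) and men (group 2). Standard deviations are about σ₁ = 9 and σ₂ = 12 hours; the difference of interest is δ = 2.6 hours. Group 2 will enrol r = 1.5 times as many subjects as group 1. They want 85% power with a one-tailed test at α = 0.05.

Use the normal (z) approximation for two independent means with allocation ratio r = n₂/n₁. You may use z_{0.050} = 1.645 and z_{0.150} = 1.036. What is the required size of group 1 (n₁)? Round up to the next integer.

n₁ = 189

n₁ = (z_α + z_β)² · (σ₁² + σ₂²/r) / δ²
   = (1.645 + 1.036)² · (9² + 12²/1.5) / 2.6²
   = 7.1878 · (81 + 96) / 6.76
   = 7.1878 · 177 / 6.76
   = 188.20
Round up → n₁ = 189; n₂ = r·n₁ = 1.5 × 189 = 284.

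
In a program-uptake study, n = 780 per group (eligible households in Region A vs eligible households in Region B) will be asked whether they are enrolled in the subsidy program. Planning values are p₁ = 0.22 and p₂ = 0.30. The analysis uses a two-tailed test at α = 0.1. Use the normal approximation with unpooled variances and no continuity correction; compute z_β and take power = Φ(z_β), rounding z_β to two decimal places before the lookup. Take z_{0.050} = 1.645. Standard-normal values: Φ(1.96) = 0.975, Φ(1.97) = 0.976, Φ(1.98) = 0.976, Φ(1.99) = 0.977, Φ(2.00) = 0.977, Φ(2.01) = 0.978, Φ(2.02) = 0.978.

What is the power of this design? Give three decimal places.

Power ≈ 0.976

z_β = |p₁−p₂|·√(n/[p₁q₁+p₂q₂]) − z_{α/2}
    = 0.08 · √(780/0.3816) − 1.645
    = 0.08 · 45.2109 − 1.645
    = 3.6169 − 1.645 = 1.9719 → 1.97
Power = Φ(1.97) = 0.976.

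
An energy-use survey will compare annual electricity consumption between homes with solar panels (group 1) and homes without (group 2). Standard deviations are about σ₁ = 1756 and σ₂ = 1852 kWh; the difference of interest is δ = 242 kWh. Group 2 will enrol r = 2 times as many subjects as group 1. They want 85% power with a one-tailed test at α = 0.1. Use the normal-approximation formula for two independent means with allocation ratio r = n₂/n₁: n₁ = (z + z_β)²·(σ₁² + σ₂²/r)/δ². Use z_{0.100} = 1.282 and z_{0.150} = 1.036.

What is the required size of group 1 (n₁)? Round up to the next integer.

n₁ = 441

n₁ = (z_α + z_β)² · (σ₁² + σ₂²/r) / δ²
   = (1.282 + 1.036)² · (1756² + 1852²/2) / 242²
   = 5.3731 · (3083536 + 1714952) / 58564
   = 5.3731 · 4798488 / 58564
   = 440.25
Round up → n₁ = 441; n₂ = r·n₁ = 2 × 441 = 882.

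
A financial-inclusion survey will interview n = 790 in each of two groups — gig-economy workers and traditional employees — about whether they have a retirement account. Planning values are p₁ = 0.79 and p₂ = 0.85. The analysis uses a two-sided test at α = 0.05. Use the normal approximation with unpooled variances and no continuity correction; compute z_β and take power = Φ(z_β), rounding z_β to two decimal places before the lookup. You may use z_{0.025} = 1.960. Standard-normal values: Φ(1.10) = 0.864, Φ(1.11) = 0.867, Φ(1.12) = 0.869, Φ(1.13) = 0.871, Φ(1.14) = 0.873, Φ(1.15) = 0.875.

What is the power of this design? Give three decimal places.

Power ≈ 0.875

z_β = |p₁−p₂|·√(n/[p₁q₁+p₂q₂]) − z_{α/2}
    = 0.06 · √(790/0.2934) − 1.960
    = 0.06 · 51.8900 − 1.960
    = 3.1134 − 1.960 = 1.1534 → 1.15
Power = Φ(1.15) = 0.875.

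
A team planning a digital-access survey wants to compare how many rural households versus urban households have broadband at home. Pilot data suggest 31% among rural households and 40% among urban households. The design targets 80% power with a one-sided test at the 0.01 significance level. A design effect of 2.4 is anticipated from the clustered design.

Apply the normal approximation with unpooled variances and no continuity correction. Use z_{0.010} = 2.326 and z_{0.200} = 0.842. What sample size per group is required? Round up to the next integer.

n = (z_α + z_β)² · [p₁(1−p₁) + p₂(1−p₂)] / (p₁ − p₂)²
  = (2.326 + 0.842)² · (0.31·0.69 + 0.40·0.60) / (-0.09)²
  = (3.168)² · (0.2139 + 0.2400) / 0.0081
  = 10.0362 · 0.4539 / 0.0081
  = 562.40
Design effect: 2.4 × 562.40 = 1349.76.
Round up → n = 1350 per group.

n = 1350 per group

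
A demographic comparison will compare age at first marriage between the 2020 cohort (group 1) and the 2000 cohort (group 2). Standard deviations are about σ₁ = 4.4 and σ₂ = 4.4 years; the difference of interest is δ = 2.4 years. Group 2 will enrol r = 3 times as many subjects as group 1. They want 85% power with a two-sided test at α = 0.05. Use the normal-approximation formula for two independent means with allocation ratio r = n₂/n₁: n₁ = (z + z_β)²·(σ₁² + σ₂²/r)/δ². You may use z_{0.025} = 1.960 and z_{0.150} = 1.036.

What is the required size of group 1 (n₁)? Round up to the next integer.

n₁ = (z_{α/2} + z_β)² · (σ₁² + σ₂²/r) / δ²
   = (1.960 + 1.036)² · (4.4² + 4.4²/3) / 2.4²
   = 8.9760 · (19.36 + 6.4533) / 5.76
   = 8.9760 · 25.8133 / 5.76
   = 40.23
Round up → n₁ = 41; n₂ = r·n₁ = 3 × 41 = 123.

n₁ = 41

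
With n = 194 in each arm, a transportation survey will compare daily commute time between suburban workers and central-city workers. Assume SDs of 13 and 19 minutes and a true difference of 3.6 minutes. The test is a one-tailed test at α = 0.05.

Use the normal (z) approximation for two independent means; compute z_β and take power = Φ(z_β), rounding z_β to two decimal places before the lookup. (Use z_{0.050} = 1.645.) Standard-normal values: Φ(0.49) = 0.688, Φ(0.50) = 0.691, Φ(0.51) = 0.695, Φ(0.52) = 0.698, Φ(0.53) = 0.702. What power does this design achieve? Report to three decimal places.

z_β = δ·√(n/(σ₁²+σ₂²)) − z_α
    = 3.6 · √(194/530) − 1.645
    = 3.6 · 0.60501 − 1.645
    = 2.1780 − 1.645 = 0.5330 → 0.53
Power = Φ(0.53) = 0.702.

Power ≈ 0.702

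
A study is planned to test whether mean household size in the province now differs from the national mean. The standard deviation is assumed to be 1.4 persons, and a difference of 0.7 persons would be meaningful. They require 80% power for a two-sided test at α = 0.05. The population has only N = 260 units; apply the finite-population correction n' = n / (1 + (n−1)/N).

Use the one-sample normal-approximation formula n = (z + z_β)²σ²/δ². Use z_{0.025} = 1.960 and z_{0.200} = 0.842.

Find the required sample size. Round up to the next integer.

n = (z_{α/2} + z_β)² · σ² / δ²
  = (1.960 + 0.842)² · 1.4² / 0.7²
  = 7.8512 · 1.96 / 0.49
  = 31.40
Finite-population correction (N = 260): 31.40 / (1 + (31.40 − 1)/260) = 28.12.
Round up → n = 29.

n = 29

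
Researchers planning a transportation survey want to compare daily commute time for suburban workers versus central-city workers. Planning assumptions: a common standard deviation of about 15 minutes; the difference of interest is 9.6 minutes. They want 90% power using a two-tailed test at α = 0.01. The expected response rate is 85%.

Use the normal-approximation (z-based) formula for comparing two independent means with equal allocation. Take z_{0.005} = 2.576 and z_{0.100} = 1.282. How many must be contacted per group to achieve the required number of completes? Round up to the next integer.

n = 86 per group

n = (z_{α/2} + z_β)² · (σ₁² + σ₂²) / δ²
  = (2.576 + 1.282)² · (2·15² = 450) / 9.6²
  = 14.8842 · 450 / 92.16
  = 72.68
Adjust for 85% response: 72.68 / 0.85 = 85.50.
Round up → n = 86 per group.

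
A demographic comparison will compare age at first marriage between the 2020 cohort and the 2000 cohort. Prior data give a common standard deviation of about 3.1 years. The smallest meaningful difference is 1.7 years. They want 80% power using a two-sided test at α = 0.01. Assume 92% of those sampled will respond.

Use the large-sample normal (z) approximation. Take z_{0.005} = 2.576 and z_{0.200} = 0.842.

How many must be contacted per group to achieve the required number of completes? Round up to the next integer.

n = 85 per group

n = (z_{α/2} + z_β)² · (σ₁² + σ₂²) / δ²
  = (2.576 + 0.842)² · (2·3.1² = 19.22) / 1.7²
  = 11.6827 · 19.22 / 2.89
  = 77.70
Adjust for 92% response: 77.70 / 0.92 = 84.45.
Round up → n = 85 per group.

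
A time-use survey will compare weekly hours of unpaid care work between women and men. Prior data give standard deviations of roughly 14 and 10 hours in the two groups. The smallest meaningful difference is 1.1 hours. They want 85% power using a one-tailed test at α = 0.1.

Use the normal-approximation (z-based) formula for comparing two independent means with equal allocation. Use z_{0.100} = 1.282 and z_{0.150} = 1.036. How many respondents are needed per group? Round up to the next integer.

n = 1315 per group

n = (z_α + z_β)² · (σ₁² + σ₂²) / δ²
  = (1.282 + 1.036)² · (14² + 10² = 296) / 1.1²
  = 5.3731 · 296 / 1.21
  = 1314.42
Round up → n = 1315 per group.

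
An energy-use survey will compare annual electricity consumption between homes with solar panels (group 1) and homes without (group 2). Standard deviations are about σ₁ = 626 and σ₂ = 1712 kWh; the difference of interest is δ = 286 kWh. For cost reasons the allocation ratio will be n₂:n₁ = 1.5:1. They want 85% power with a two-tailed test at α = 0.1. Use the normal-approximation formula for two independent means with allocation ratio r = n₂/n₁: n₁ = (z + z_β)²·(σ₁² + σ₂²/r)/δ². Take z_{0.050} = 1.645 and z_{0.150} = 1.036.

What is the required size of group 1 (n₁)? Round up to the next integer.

n₁ = (z_{α/2} + z_β)² · (σ₁² + σ₂²/r) / δ²
   = (1.645 + 1.036)² · (626² + 1712²/1.5) / 286²
   = 7.1878 · (391876 + 1953962.7) / 81796
   = 7.1878 · 2345838.7 / 81796
   = 206.14
Round up → n₁ = 207; n₂ = r·n₁ = 1.5 × 207 = 311.

n₁ = 207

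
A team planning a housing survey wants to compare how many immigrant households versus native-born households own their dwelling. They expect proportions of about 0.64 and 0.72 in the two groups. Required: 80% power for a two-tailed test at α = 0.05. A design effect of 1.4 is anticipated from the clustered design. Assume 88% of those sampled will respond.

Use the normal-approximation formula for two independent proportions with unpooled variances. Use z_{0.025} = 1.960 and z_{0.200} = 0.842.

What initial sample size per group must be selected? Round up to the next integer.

n = (z_{α/2} + z_β)² · [p₁(1−p₁) + p₂(1−p₂)] / (p₁ − p₂)²
  = (1.960 + 0.842)² · (0.64·0.36 + 0.72·0.28) / (-0.08)²
  = (2.802)² · (0.2304 + 0.2016) / 0.0064
  = 7.8512 · 0.4320 / 0.0064
  = 529.96
Design effect: 1.4 × 529.96 = 741.94.
Adjust for 88% response: 741.94 / 0.88 = 843.11.
Round up → n = 844 per group.

n = 844 per group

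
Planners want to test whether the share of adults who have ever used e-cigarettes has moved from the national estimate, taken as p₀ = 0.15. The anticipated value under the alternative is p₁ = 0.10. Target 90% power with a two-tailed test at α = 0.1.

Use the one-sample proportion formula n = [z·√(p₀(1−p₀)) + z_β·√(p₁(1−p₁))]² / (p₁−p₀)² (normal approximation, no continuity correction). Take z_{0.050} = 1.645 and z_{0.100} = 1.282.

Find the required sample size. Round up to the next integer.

n = 378

n = [z_{α/2}·√(p₀q₀) + z_β·√(p₁q₁)]² / (p₁ − p₀)²
  = [1.645·√(0.15·0.85) + 1.282·√(0.10·0.90)]² / (-0.05)²
  = [1.645·0.3571 + 1.282·0.3000]² / 0.0025
  = [0.9720]² / 0.0025
  = 377.90
Round up → n = 378.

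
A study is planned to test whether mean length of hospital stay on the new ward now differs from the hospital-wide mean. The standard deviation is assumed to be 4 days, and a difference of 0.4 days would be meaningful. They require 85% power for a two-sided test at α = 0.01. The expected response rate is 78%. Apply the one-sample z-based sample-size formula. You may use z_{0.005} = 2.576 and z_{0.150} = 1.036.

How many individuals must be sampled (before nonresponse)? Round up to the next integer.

n = (z_{α/2} + z_β)² · σ² / δ²
  = (2.576 + 1.036)² · 4² / 0.4²
  = 13.0465 · 16 / 0.16
  = 1304.65
Adjust for 78% response: 1304.65 / 0.78 = 1672.63.
Round up → n = 1673.

n = 1673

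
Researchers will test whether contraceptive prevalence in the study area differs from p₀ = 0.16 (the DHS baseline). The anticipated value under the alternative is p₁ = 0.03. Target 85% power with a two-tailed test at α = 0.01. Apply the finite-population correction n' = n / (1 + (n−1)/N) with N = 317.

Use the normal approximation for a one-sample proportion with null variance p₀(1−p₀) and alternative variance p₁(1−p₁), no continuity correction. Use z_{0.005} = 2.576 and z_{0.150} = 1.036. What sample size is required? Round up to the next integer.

n = [z_{α/2}·√(p₀q₀) + z_β·√(p₁q₁)]² / (p₁ − p₀)²
  = [2.576·√(0.16·0.84) + 1.036·√(0.03·0.97)]² / (-0.13)²
  = [2.576·0.3666 + 1.036·0.1706]² / 0.0169
  = [1.1211]² / 0.0169
  = 74.37
Finite-population correction (N = 317): 74.37 / (1 + (74.37 − 1)/317) = 60.39.
Round up → n = 61.

n = 61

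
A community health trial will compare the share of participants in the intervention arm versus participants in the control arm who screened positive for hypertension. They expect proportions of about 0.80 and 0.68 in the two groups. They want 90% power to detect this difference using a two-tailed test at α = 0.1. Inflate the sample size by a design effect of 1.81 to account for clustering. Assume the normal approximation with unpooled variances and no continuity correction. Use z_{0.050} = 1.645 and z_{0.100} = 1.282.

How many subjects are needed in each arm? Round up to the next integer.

n = (z_{α/2} + z_β)² · [p₁(1−p₁) + p₂(1−p₂)] / (p₁ − p₂)²
  = (1.645 + 1.282)² · (0.80·0.20 + 0.68·0.32) / (0.12)²
  = (2.927)² · (0.1600 + 0.2176) / 0.0144
  = 8.5673 · 0.3776 / 0.0144
  = 224.65
Design effect: 1.81 × 224.65 = 406.62.
Round up → n = 407 per group.

n = 407 per group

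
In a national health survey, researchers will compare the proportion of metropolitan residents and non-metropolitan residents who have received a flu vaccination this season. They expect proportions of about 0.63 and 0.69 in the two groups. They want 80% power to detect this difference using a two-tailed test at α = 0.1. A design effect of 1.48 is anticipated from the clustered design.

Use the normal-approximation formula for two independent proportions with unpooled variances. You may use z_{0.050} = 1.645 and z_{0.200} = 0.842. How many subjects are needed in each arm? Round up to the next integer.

n = 1137 per group

n = (z_{α/2} + z_β)² · [p₁(1−p₁) + p₂(1−p₂)] / (p₁ − p₂)²
  = (1.645 + 0.842)² · (0.63·0.37 + 0.69·0.31) / (-0.06)²
  = (2.487)² · (0.2331 + 0.2139) / 0.0036
  = 6.1852 · 0.4470 / 0.0036
  = 767.99
Design effect: 1.48 × 767.99 = 1136.63.
Round up → n = 1137 per group.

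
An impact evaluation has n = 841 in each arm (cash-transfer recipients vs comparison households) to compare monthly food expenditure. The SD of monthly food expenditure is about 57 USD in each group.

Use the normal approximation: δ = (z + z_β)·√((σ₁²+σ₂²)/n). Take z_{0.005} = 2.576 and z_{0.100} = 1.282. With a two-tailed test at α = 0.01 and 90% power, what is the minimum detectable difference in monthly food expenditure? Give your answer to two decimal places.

δ = (z_{α/2} + z_β) · √((σ₁²+σ₂²)/n)
  = (2.576 + 1.282) · √(6498/841)
  = 3.858 · √7.7265
  = 3.858 · 2.7797
  = 10.7239

Minimum detectable difference ≈ 10.72 USD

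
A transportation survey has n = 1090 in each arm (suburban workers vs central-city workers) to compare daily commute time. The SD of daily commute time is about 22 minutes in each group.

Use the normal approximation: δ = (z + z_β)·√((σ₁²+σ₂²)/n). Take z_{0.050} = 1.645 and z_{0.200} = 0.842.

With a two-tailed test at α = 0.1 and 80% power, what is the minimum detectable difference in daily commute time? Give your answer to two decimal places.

δ = (z_{α/2} + z_β) · √((σ₁²+σ₂²)/n)
  = (1.645 + 0.842) · √(968/1090)
  = 2.487 · √0.88807
  = 2.487 · 0.9424
  = 2.3437

Minimum detectable difference ≈ 2.34 minutes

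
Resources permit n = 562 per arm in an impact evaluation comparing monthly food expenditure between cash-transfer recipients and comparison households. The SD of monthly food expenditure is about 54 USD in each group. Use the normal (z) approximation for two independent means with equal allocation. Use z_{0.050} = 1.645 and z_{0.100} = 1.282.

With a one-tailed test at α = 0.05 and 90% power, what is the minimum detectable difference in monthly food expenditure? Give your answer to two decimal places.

Minimum detectable difference ≈ 9.43 USD

δ = (z_α + z_β) · √((σ₁²+σ₂²)/n)
  = (1.645 + 1.282) · √(5832/562)
  = 2.927 · √10.3772
  = 2.927 · 3.2214
  = 9.4289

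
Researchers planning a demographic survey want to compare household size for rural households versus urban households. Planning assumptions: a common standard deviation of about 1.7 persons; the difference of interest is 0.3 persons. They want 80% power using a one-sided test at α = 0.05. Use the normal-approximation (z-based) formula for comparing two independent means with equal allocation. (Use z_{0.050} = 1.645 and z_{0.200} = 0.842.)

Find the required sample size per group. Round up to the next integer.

n = 398 per group

n = (z_α + z_β)² · (σ₁² + σ₂²) / δ²
  = (1.645 + 0.842)² · (2·1.7² = 5.78) / 0.3²
  = 6.1852 · 5.78 / 0.09
  = 397.23
Round up → n = 398 per group.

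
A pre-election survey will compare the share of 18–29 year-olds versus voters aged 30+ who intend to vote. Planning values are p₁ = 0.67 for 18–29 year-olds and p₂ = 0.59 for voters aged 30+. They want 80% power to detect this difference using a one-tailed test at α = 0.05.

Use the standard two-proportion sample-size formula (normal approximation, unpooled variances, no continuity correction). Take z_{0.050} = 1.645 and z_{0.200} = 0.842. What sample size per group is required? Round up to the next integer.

n = 448 per group

n = (z_α + z_β)² · [p₁(1−p₁) + p₂(1−p₂)] / (p₁ − p₂)²
  = (1.645 + 0.842)² · (0.67·0.33 + 0.59·0.41) / (0.08)²
  = (2.487)² · (0.2211 + 0.2419) / 0.0064
  = 6.1852 · 0.4630 / 0.0064
  = 447.46
Round up → n = 448 per group.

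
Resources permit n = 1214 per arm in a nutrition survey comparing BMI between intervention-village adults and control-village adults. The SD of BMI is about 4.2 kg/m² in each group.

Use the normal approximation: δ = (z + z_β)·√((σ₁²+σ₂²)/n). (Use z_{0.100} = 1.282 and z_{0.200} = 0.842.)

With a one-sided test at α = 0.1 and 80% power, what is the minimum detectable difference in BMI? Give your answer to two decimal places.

δ = (z_α + z_β) · √((σ₁²+σ₂²)/n)
  = (1.282 + 0.842) · √(35.28/1214)
  = 2.124 · √0.02906
  = 2.124 · 0.1705
  = 0.3621

Minimum detectable difference ≈ 0.36 kg/m²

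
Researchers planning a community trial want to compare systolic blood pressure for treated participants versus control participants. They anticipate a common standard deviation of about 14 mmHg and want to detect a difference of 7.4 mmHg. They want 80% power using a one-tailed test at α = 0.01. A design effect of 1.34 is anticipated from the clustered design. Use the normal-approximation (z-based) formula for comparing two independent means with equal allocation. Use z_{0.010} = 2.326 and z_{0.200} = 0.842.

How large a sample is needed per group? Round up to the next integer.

n = (z_α + z_β)² · (σ₁² + σ₂²) / δ²
  = (2.326 + 0.842)² · (2·14² = 392) / 7.4²
  = 10.0362 · 392 / 54.76
  = 71.84
Design effect: 1.34 × 71.84 = 96.27.
Round up → n = 97 per group.

n = 97 per group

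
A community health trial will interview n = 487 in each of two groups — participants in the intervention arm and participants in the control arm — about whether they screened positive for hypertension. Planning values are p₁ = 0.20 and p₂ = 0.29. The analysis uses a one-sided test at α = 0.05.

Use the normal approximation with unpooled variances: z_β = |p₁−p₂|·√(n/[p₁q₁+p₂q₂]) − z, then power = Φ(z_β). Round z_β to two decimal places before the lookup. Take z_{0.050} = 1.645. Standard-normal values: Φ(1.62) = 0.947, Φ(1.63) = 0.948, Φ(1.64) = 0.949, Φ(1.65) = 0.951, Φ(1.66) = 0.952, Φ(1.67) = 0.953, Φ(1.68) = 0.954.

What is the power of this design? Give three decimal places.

Power ≈ 0.949

z_β = |p₁−p₂|·√(n/[p₁q₁+p₂q₂]) − z_α
    = 0.09 · √(487/0.3659) − 1.645
    = 0.09 · 36.4824 − 1.645
    = 3.2834 − 1.645 = 1.6384 → 1.64
Power = Φ(1.64) = 0.949.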